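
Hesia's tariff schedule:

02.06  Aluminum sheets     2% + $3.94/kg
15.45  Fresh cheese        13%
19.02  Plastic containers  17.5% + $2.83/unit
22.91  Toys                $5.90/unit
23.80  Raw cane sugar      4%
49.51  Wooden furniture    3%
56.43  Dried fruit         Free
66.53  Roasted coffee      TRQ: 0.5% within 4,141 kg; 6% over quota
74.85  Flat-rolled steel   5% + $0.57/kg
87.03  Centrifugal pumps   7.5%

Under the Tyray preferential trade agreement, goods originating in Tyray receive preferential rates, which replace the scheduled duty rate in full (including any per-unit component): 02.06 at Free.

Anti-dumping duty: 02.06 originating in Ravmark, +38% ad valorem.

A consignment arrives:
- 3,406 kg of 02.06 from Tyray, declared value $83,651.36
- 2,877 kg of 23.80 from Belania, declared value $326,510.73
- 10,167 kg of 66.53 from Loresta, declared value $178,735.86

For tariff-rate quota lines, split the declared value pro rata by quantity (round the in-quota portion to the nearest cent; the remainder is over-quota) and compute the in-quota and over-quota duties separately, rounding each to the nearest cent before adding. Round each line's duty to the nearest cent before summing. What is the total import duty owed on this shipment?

$19,780.64

Line 1 (02.06, Tyray, 3,406 kg, $83,651.36):
Base rate for 02.06 is 2% + $3.94/kg.
Origin Tyray qualifies under the Hesia–Tyray agreement and 02.06 is covered: preferential rate Free applies instead.
The additional-duty order on 02.06 targets Ravmark, not Tyray; it does not apply.
Duty = $83,651.36 × 0% = $0.00.
Line 2 (23.80, Belania, 2,877 kg, $326,510.73):
Base rate for 23.80 is 4%.
Duty = $326,510.73 × 4% = $13,060.43.
Line 3 (66.53, Loresta, 10,167 kg, $178,735.86):
Code 66.53 is under a tariff-rate quota (threshold 4,141 kg). In-quota: 4,141 kg at 0.5%; over-quota: 6,026 kg at 6%.
Pro-rata value split: in-quota = $178,735.86 × 4,141/10,167 = $72,798.78; over-quota = $178,735.86 − $72,798.78 = $105,937.08.
In-quota duty = $72,798.78 × 0.5% = $363.99. Over-quota duty = $105,937.08 × 6% = $6,356.22.
Line duty = $363.99 + $6,356.22 = $6,720.21.
Total = $0.00 + $13,060.43 + $6,720.21 = $19,780.64.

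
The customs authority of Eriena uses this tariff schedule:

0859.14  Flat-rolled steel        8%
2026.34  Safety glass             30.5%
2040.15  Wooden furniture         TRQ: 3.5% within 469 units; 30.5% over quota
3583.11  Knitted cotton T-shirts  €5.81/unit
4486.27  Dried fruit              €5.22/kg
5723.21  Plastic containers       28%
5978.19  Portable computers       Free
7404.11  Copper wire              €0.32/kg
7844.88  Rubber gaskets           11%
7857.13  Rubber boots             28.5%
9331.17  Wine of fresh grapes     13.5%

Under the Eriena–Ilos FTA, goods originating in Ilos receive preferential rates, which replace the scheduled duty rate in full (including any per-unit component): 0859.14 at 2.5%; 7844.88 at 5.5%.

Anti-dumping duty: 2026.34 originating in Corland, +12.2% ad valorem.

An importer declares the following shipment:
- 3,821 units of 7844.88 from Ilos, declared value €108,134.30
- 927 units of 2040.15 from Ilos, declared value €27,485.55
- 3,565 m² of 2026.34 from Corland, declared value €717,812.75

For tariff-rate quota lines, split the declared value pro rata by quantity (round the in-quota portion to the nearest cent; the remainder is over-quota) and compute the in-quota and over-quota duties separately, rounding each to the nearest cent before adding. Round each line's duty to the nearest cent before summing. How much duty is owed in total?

€317,081.94

Line 1 (7844.88, Ilos, 3,821 units, €108,134.30):
Base rate for 7844.88 is 11%.
Origin Ilos qualifies under the Eriena–Ilos agreement and 7844.88 is covered: preferential rate 5.5% applies instead.
Duty = €108,134.30 × 5.5% = €5,947.39.
Line 2 (2040.15, Ilos, 927 units, €27,485.55):
Code 2040.15 is under a tariff-rate quota (threshold 469 units). In-quota: 469 units at 3.5%; over-quota: 458 units at 30.5%.
Pro-rata value split: in-quota = €27,485.55 × 469/927 = €13,905.85; over-quota = €27,485.55 − €13,905.85 = €13,579.70.
In-quota duty = €13,905.85 × 3.5% = €486.70. Over-quota duty = €13,579.70 × 30.5% = €4,141.81.
Line duty = €486.70 + €4,141.81 = €4,628.51.
Line 3 (2026.34, Corland, 3,565 m², €717,812.75):
Base rate for 2026.34 is 30.5%.
Additional duty on 2026.34 from Corland: +12.2%. Applied ad valorem rate: 30.5% + 12.2% = 42.7%.
Duty = €717,812.75 × 42.7% = €306,506.04.
Total = €5,947.39 + €4,628.51 + €306,506.04 = €317,081.94.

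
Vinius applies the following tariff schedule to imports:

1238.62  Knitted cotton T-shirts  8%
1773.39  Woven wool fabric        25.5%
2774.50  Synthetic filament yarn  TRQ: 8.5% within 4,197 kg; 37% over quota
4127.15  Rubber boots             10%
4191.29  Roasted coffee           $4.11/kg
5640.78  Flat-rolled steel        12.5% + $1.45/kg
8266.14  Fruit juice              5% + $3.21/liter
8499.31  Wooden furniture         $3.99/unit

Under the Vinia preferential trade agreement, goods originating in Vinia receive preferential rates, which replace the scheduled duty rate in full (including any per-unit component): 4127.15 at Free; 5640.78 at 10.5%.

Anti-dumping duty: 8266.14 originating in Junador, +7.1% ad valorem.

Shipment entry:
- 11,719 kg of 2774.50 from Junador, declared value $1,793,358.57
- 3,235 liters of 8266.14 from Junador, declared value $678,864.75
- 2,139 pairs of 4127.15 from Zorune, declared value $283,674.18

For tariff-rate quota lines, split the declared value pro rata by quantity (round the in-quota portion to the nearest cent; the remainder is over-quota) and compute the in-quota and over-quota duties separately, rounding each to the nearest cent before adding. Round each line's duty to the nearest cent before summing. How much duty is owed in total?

$601,391.00

Line 1 (2774.50, Junador, 11,719 kg, $1,793,358.57):
Code 2774.50 is under a tariff-rate quota (threshold 4,197 kg). In-quota: 4,197 kg at 8.5%; over-quota: 7,522 kg at 37%.
Pro-rata value split: in-quota = $1,793,358.57 × 4,197/11,719 = $642,266.91; over-quota = $1,793,358.57 − $642,266.91 = $1,151,091.66.
In-quota duty = $642,266.91 × 8.5% = $54,592.69. Over-quota duty = $1,151,091.66 × 37% = $425,903.91.
Line duty = $54,592.69 + $425,903.91 = $480,496.60.
Line 2 (8266.14, Junador, 3,235 liters, $678,864.75):
Base rate for 8266.14 is 5% + $3.21/liter.
Additional duty on 8266.14 from Junador: +7.1%. Applied ad valorem rate: 5% + 7.1% = 12.1%.
Duty = $678,864.75 × 12.1% + 3,235 × $3.21 = $92,526.98.
Line 3 (4127.15, Zorune, 2,139 pairs, $283,674.18):
Base rate for 4127.15 is 10%.
4127.15 has an FTA preferential rate, but origin Zorune is not Vinia; base rate stands.
Duty = $283,674.18 × 10% = $28,367.42.
Total = $480,496.60 + $92,526.98 + $28,367.42 = $601,391.00.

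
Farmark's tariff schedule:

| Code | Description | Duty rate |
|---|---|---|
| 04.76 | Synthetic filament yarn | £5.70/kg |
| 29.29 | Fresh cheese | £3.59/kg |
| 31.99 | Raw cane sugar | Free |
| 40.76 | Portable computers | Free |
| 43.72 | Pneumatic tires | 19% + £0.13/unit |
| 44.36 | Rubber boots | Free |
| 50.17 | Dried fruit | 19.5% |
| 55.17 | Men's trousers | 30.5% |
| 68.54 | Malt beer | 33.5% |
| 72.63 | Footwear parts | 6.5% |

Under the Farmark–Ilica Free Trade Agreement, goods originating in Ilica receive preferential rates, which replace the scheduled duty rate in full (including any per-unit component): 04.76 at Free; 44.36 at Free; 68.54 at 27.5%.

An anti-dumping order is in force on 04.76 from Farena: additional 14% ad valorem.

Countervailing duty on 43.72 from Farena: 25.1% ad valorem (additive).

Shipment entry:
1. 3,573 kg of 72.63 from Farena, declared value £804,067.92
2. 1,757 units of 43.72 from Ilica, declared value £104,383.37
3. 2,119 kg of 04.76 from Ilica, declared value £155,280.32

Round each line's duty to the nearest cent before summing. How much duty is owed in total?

Line 1 (72.63, Farena, 3,573 kg, £804,067.92):
Base rate for 72.63 is 6.5%.
Duty = £804,067.92 × 6.5% = £52,264.41.
Line 2 (43.72, Ilica, 1,757 units, £104,383.37):
Base rate for 43.72 is 19% + £0.13/unit.
Origin Ilica is the FTA partner but 43.72 is not on the preference list; base rate stands.
The additional-duty order on 43.72 targets Farena, not Ilica; it does not apply.
Duty = £104,383.37 × 19% + 1,757 × £0.13 = £20,061.25.
Line 3 (04.76, Ilica, 2,119 kg, £155,280.32):
Base rate for 04.76 is £5.70/kg.
Origin Ilica qualifies under the Farmark–Ilica agreement and 04.76 is covered: preferential rate Free applies instead.
The additional-duty order on 04.76 targets Farena, not Ilica; it does not apply.
Duty = £155,280.32 × 0% = £0.00.
Total = £52,264.41 + £20,061.25 + £0.00 = £72,325.66.

£72,325.66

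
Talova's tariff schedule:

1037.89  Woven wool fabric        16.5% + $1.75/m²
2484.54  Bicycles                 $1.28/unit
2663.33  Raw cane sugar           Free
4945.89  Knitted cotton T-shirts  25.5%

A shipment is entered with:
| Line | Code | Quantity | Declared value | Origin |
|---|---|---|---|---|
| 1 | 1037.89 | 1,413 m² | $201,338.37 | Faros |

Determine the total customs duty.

$35,693.58

Line 1 (1037.89, Faros, 1,413 m², $201,338.37):
Base rate for 1037.89 is 16.5% + $1.75/m².
Duty = $201,338.37 × 16.5% + 1,413 × $1.75 = $35,693.58.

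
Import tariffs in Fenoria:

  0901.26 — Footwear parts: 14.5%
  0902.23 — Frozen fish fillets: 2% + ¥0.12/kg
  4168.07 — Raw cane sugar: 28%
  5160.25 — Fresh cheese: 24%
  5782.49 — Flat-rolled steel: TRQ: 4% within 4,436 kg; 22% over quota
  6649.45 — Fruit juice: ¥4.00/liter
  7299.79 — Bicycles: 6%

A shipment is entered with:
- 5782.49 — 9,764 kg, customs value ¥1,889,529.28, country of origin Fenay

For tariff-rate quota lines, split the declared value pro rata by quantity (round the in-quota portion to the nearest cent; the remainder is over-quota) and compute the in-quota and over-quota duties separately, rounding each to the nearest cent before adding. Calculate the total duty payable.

¥261,174.59

Line 1 (5782.49, Fenay, 9,764 kg, ¥1,889,529.28):
Code 5782.49 is under a tariff-rate quota (threshold 4,436 kg). In-quota: 4,436 kg at 4%; over-quota: 5,328 kg at 22%.
Pro-rata value split: in-quota = ¥1,889,529.28 × 4,436/9,764 = ¥858,454.72; over-quota = ¥1,889,529.28 − ¥858,454.72 = ¥1,031,074.56.
In-quota duty = ¥858,454.72 × 4% = ¥34,338.19. Over-quota duty = ¥1,031,074.56 × 22% = ¥226,836.40.
Line duty = ¥34,338.19 + ¥226,836.40 = ¥261,174.59.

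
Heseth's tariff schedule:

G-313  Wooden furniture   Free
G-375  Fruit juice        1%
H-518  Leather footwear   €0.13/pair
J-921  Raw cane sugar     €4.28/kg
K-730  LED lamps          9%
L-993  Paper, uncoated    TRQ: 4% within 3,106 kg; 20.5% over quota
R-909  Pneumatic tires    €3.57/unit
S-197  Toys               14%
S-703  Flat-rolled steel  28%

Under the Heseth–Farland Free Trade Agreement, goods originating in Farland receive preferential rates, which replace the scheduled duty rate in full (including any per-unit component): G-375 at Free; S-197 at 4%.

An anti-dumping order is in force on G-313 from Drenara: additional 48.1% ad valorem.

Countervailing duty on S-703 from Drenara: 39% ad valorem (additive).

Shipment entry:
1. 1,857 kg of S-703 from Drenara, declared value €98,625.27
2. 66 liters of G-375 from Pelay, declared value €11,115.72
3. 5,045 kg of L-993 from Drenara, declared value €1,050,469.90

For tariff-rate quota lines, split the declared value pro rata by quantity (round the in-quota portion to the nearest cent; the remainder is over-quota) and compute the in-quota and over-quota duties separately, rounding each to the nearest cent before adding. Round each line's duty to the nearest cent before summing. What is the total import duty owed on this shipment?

€174,825.75

Line 1 (S-703, Drenara, 1,857 kg, €98,625.27):
Base rate for S-703 is 28%.
Additional duty on S-703 from Drenara: +39%. Applied ad valorem rate: 28% + 39% = 67%.
Duty = €98,625.27 × 67% = €66,078.93.
Line 2 (G-375, Pelay, 66 liters, €11,115.72):
Base rate for G-375 is 1%.
G-375 has an FTA preferential rate, but origin Pelay is not Farland; base rate stands.
Duty = €11,115.72 × 1% = €111.16.
Line 3 (L-993, Drenara, 5,045 kg, €1,050,469.90):
Code L-993 is under a tariff-rate quota (threshold 3,106 kg). In-quota: 3,106 kg at 4%; over-quota: 1,939 kg at 20.5%.
Pro-rata value split: in-quota = €1,050,469.90 × 3,106/5,045 = €646,731.32; over-quota = €1,050,469.90 − €646,731.32 = €403,738.58.
In-quota duty = €646,731.32 × 4% = €25,869.25. Over-quota duty = €403,738.58 × 20.5% = €82,766.41.
Line duty = €25,869.25 + €82,766.41 = €108,635.66.
Total = €66,078.93 + €111.16 + €108,635.66 = €174,825.75.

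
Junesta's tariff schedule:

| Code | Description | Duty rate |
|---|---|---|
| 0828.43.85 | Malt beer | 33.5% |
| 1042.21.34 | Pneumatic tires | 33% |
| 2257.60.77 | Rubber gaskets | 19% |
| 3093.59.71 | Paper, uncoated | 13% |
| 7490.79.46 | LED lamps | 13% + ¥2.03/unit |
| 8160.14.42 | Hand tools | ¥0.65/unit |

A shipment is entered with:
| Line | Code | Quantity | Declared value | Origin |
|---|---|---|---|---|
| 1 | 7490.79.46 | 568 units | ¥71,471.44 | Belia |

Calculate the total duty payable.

¥10,444.33

Line 1 (7490.79.46, Belia, 568 units, ¥71,471.44):
Base rate for 7490.79.46 is 13% + ¥2.03/unit.
Duty = ¥71,471.44 × 13% + 568 × ¥2.03 = ¥10,444.33.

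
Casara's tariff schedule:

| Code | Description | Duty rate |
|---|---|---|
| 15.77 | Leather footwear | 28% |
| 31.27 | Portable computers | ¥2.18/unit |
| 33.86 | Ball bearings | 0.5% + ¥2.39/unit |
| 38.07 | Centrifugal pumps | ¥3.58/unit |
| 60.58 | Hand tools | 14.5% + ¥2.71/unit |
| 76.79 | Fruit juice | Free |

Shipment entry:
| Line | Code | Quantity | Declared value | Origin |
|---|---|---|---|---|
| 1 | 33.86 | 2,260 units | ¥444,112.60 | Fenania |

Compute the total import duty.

¥7,621.96

Line 1 (33.86, Fenania, 2,260 units, ¥444,112.60):
Base rate for 33.86 is 0.5% + ¥2.39/unit.
Duty = ¥444,112.60 × 0.5% + 2,260 × ¥2.39 = ¥7,621.96.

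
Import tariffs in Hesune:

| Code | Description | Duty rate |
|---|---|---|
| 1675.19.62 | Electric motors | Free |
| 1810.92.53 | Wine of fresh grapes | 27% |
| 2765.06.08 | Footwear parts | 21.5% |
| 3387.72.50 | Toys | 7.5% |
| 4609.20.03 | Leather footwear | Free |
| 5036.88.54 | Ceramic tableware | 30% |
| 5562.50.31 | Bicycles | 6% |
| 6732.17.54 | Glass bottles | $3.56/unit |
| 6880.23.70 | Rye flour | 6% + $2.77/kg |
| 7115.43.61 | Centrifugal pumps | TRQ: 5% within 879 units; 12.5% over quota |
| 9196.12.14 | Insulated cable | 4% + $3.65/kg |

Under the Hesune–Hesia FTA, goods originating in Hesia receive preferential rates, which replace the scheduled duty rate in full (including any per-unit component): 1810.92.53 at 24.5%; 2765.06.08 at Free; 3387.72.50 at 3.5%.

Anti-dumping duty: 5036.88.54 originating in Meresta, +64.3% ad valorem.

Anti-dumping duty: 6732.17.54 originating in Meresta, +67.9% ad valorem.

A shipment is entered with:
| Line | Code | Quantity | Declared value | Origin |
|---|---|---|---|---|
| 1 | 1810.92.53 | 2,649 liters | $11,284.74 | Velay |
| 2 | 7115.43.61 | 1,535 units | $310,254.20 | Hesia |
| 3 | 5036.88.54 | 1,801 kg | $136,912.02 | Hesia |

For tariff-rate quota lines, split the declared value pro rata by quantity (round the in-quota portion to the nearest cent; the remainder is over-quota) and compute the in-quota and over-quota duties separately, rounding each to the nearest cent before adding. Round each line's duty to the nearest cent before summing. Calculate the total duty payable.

Line 1 (1810.92.53, Velay, 2,649 liters, $11,284.74):
Base rate for 1810.92.53 is 27%.
1810.92.53 has an FTA preferential rate, but origin Velay is not Hesia; base rate stands.
Duty = $11,284.74 × 27% = $3,046.88.
Line 2 (7115.43.61, Hesia, 1,535 units, $310,254.20):
Code 7115.43.61 is under a tariff-rate quota (threshold 879 units). In-quota: 879 units at 5%; over-quota: 656 units at 12.5%.
Pro-rata value split: in-quota = $310,254.20 × 879/1,535 = $177,663.48; over-quota = $310,254.20 − $177,663.48 = $132,590.72.
In-quota duty = $177,663.48 × 5% = $8,883.17. Over-quota duty = $132,590.72 × 12.5% = $16,573.84.
Line duty = $8,883.17 + $16,573.84 = $25,457.01.
Line 3 (5036.88.54, Hesia, 1,801 kg, $136,912.02):
Base rate for 5036.88.54 is 30%.
Origin Hesia is the FTA partner but 5036.88.54 is not on the preference list; base rate stands.
The additional-duty order on 5036.88.54 targets Meresta, not Hesia; it does not apply.
Duty = $136,912.02 × 30% = $41,073.61.
Total = $3,046.88 + $25,457.01 + $41,073.61 = $69,577.50.

$69,577.50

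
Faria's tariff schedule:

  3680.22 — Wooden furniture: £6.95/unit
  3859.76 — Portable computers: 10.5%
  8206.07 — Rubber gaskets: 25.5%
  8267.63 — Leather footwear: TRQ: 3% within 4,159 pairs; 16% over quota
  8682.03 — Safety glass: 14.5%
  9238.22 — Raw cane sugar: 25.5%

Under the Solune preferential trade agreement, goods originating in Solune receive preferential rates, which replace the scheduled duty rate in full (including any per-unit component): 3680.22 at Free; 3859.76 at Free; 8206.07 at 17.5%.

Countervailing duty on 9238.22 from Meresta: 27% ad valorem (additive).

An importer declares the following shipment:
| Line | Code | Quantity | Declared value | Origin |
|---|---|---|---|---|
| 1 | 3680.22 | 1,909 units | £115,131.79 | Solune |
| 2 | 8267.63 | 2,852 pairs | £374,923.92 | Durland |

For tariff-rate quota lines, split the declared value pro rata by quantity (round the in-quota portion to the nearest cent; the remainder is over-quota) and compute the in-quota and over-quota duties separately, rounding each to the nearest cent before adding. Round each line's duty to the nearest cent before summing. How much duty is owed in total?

Line 1 (3680.22, Solune, 1,909 units, £115,131.79):
Base rate for 3680.22 is £6.95/unit.
Origin Solune qualifies under the Faria–Solune agreement and 3680.22 is covered: preferential rate Free applies instead.
Duty = £115,131.79 × 0% = £0.00.
Line 2 (8267.63, Durland, 2,852 pairs, £374,923.92):
Code 8267.63 is under a tariff-rate quota (threshold 4,159 pairs). Quantity 2,852 pairs is within the quota, so the in-quota rate 3% applies to the full value.
Duty = £374,923.92 × 3% = £11,247.72.
Total = £0.00 + £11,247.72 = £11,247.72.

£11,247.72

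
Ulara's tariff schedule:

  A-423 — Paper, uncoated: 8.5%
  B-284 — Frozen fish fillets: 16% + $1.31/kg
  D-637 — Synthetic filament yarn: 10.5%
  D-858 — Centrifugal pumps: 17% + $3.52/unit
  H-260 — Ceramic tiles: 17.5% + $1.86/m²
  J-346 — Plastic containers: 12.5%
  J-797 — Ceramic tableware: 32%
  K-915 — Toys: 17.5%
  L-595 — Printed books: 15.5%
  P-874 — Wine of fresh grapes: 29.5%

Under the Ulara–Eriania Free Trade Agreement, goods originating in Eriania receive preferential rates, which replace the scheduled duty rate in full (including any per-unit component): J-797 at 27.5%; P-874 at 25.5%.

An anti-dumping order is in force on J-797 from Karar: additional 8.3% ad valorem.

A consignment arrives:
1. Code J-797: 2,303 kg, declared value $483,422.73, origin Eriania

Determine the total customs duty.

Line 1 (J-797, Eriania, 2,303 kg, $483,422.73):
Base rate for J-797 is 32%.
Origin Eriania qualifies under the Ulara–Eriania agreement and J-797 is covered: preferential rate 27.5% applies instead.
The additional-duty order on J-797 targets Karar, not Eriania; it does not apply.
Duty = $483,422.73 × 27.5% = $132,941.25.

$132,941.25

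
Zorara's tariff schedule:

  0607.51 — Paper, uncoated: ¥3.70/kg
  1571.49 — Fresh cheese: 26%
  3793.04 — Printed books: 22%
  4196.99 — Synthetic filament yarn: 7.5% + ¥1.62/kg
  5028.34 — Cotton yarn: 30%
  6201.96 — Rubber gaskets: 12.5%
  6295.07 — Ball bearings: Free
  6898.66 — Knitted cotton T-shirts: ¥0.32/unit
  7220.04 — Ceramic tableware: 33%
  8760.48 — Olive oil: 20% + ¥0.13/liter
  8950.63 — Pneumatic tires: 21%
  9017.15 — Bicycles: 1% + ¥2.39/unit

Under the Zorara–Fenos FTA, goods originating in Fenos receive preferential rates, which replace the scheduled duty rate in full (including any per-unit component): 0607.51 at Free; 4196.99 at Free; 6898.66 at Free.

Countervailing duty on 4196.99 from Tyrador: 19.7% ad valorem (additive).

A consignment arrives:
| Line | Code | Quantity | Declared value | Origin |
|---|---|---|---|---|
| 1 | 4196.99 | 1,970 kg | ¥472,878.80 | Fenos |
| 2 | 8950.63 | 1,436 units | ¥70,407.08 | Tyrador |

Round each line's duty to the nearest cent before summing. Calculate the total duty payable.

¥14,785.49

Line 1 (4196.99, Fenos, 1,970 kg, ¥472,878.80):
Base rate for 4196.99 is 7.5% + ¥1.62/kg.
Origin Fenos qualifies under the Zorara–Fenos agreement and 4196.99 is covered: preferential rate Free applies instead.
The additional-duty order on 4196.99 targets Tyrador, not Fenos; it does not apply.
Duty = ¥472,878.80 × 0% = ¥0.00.
Line 2 (8950.63, Tyrador, 1,436 units, ¥70,407.08):
Base rate for 8950.63 is 21%.
Duty = ¥70,407.08 × 21% = ¥14,785.49.
Total = ¥0.00 + ¥14,785.49 = ¥14,785.49.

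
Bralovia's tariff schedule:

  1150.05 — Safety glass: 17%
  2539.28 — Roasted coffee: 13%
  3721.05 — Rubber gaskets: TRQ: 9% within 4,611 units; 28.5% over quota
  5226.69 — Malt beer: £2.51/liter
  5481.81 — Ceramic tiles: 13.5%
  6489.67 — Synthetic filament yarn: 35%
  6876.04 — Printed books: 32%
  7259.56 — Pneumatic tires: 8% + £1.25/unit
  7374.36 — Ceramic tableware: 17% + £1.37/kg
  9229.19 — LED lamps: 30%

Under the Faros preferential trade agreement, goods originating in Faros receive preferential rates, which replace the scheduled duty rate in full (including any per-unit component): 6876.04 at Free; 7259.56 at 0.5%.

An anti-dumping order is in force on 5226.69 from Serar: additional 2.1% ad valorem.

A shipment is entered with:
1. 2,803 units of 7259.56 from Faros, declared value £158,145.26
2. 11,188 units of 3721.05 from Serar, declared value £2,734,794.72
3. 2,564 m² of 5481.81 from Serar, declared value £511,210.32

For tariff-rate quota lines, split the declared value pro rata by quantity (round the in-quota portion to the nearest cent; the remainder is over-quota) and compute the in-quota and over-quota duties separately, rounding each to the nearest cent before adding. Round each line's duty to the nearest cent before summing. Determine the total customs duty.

Line 1 (7259.56, Faros, 2,803 units, £158,145.26):
Base rate for 7259.56 is 8% + £1.25/unit.
Origin Faros qualifies under the Bralovia–Faros agreement and 7259.56 is covered: preferential rate 0.5% applies instead.
Duty = £158,145.26 × 0.5% = £790.73.
Line 2 (3721.05, Serar, 11,188 units, £2,734,794.72):
Code 3721.05 is under a tariff-rate quota (threshold 4,611 units). In-quota: 4,611 units at 9%; over-quota: 6,577 units at 28.5%.
Pro-rata value split: in-quota = £2,734,794.72 × 4,611/11,188 = £1,127,112.84; over-quota = £2,734,794.72 − £1,127,112.84 = £1,607,681.88.
In-quota duty = £1,127,112.84 × 9% = £101,440.16. Over-quota duty = £1,607,681.88 × 28.5% = £458,189.34.
Line duty = £101,440.16 + £458,189.34 = £559,629.50.
Line 3 (5481.81, Serar, 2,564 m², £511,210.32):
Base rate for 5481.81 is 13.5%.
Duty = £511,210.32 × 13.5% = £69,013.39.
Total = £790.73 + £559,629.50 + £69,013.39 = £629,433.62.

£629,433.62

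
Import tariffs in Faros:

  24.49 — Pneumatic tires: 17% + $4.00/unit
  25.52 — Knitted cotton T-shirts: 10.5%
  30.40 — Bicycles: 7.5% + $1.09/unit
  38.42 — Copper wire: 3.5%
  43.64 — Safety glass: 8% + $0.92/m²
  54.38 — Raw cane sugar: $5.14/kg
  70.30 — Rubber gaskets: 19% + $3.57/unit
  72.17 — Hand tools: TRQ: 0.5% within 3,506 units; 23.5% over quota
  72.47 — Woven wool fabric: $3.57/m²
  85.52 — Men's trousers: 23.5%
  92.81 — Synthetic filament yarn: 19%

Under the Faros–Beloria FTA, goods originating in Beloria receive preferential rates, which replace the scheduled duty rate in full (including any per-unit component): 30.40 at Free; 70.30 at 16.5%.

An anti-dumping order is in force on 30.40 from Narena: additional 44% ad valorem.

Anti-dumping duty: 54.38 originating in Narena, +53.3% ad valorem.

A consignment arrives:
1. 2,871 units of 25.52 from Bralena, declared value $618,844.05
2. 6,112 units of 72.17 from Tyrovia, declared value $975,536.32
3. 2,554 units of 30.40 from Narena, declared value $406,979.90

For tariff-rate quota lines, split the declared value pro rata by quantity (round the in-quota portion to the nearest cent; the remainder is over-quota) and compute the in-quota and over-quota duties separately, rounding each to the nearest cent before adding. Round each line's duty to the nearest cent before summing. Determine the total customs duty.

Line 1 (25.52, Bralena, 2,871 units, $618,844.05):
Base rate for 25.52 is 10.5%.
Duty = $618,844.05 × 10.5% = $64,978.63.
Line 2 (72.17, Tyrovia, 6,112 units, $975,536.32):
Code 72.17 is under a tariff-rate quota (threshold 3,506 units). In-quota: 3,506 units at 0.5%; over-quota: 2,606 units at 23.5%.
Pro-rata value split: in-quota = $975,536.32 × 3,506/6,112 = $559,592.66; over-quota = $975,536.32 − $559,592.66 = $415,943.66.
In-quota duty = $559,592.66 × 0.5% = $2,797.96. Over-quota duty = $415,943.66 × 23.5% = $97,746.76.
Line duty = $2,797.96 + $97,746.76 = $100,544.72.
Line 3 (30.40, Narena, 2,554 units, $406,979.90):
Base rate for 30.40 is 7.5% + $1.09/unit.
30.40 has an FTA preferential rate, but origin Narena is not Beloria; base rate stands.
Additional duty on 30.40 from Narena: +44%. Applied ad valorem rate: 7.5% + 44% = 51.5%.
Duty = $406,979.90 × 51.5% + 2,554 × $1.09 = $212,378.51.
Total = $64,978.63 + $100,544.72 + $212,378.51 = $377,901.86.

$377,901.86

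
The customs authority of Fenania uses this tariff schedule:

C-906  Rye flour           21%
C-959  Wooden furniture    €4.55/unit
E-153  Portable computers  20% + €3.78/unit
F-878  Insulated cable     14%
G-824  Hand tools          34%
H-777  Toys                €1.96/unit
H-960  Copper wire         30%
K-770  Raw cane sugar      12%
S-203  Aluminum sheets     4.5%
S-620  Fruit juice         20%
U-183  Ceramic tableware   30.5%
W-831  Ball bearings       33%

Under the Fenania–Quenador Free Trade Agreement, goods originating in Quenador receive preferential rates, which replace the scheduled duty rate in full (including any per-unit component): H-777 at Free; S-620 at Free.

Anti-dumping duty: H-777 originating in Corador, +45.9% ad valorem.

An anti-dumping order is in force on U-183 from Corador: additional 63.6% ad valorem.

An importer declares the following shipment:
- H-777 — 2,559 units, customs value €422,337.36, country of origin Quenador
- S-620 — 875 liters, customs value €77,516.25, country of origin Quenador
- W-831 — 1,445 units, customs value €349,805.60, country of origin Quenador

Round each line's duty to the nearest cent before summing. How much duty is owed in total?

Line 1 (H-777, Quenador, 2,559 units, €422,337.36):
Base rate for H-777 is €1.96/unit.
Origin Quenador qualifies under the Fenania–Quenador agreement and H-777 is covered: preferential rate Free applies instead.
The additional-duty order on H-777 targets Corador, not Quenador; it does not apply.
Duty = €422,337.36 × 0% = €0.00.
Line 2 (S-620, Quenador, 875 liters, €77,516.25):
Base rate for S-620 is 20%.
Origin Quenador qualifies under the Fenania–Quenador agreement and S-620 is covered: preferential rate Free applies instead.
Duty = €77,516.25 × 0% = €0.00.
Line 3 (W-831, Quenador, 1,445 units, €349,805.60):
Base rate for W-831 is 33%.
Origin Quenador is the FTA partner but W-831 is not on the preference list; base rate stands.
Duty = €349,805.60 × 33% = €115,435.85.
Total = €0.00 + €0.00 + €115,435.85 = €115,435.85.

€115,435.85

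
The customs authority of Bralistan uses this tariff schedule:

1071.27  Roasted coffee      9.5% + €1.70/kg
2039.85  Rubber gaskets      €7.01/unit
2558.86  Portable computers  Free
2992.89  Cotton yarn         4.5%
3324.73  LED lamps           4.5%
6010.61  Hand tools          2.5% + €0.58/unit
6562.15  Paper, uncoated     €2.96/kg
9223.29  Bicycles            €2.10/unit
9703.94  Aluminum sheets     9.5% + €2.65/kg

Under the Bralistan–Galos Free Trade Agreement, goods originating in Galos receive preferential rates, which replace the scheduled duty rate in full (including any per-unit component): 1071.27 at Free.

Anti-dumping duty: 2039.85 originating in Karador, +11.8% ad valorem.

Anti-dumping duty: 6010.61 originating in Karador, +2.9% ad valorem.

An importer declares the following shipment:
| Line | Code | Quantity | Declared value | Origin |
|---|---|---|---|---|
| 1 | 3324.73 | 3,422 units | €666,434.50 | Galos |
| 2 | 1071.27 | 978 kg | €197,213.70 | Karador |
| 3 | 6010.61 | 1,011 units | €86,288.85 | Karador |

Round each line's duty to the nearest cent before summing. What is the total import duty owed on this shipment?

€55,633.43

Line 1 (3324.73, Galos, 3,422 units, €666,434.50):
Base rate for 3324.73 is 4.5%.
Origin Galos is the FTA partner but 3324.73 is not on the preference list; base rate stands.
Duty = €666,434.50 × 4.5% = €29,989.55.
Line 2 (1071.27, Karador, 978 kg, €197,213.70):
Base rate for 1071.27 is 9.5% + €1.70/kg.
1071.27 has an FTA preferential rate, but origin Karador is not Galos; base rate stands.
Duty = €197,213.70 × 9.5% + 978 × €1.70 = €20,397.90.
Line 3 (6010.61, Karador, 1,011 units, €86,288.85):
Base rate for 6010.61 is 2.5% + €0.58/unit.
Additional duty on 6010.61 from Karador: +2.9%. Applied ad valorem rate: 2.5% + 2.9% = 5.4%.
Duty = €86,288.85 × 5.4% + 1,011 × €0.58 = €5,245.98.
Total = €29,989.55 + €20,397.90 + €5,245.98 = €55,633.43.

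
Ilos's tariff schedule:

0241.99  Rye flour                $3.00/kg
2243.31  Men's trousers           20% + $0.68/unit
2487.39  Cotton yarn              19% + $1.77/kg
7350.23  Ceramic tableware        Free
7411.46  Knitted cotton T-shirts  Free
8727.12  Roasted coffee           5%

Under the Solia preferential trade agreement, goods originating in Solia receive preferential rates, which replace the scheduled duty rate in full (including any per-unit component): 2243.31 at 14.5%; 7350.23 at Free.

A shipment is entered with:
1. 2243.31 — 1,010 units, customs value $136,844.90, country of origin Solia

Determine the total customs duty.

Line 1 (2243.31, Solia, 1,010 units, $136,844.90):
Base rate for 2243.31 is 20% + $0.68/unit.
Origin Solia qualifies under the Ilos–Solia agreement and 2243.31 is covered: preferential rate 14.5% applies instead.
Duty = $136,844.90 × 14.5% = $19,842.51.

$19,842.51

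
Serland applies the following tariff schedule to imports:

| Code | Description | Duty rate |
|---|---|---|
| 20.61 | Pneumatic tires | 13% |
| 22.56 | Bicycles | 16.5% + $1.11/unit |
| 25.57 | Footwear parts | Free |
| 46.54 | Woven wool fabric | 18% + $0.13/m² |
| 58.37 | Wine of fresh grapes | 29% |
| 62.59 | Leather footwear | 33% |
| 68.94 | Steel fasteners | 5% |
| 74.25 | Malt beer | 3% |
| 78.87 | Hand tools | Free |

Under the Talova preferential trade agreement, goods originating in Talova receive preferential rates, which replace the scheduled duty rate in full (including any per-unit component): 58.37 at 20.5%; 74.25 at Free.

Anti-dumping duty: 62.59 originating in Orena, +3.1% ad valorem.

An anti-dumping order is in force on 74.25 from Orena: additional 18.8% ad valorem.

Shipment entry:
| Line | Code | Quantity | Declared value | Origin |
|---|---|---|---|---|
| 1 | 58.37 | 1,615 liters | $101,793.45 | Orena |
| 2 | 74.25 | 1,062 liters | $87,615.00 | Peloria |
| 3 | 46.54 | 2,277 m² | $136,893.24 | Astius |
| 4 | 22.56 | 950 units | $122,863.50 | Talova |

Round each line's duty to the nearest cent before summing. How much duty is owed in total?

$78,412.32

Line 1 (58.37, Orena, 1,615 liters, $101,793.45):
Base rate for 58.37 is 29%.
58.37 has an FTA preferential rate, but origin Orena is not Talova; base rate stands.
Duty = $101,793.45 × 29% = $29,520.10.
Line 2 (74.25, Peloria, 1,062 liters, $87,615.00):
Base rate for 74.25 is 3%.
74.25 has an FTA preferential rate, but origin Peloria is not Talova; base rate stands.
The additional-duty order on 74.25 targets Orena, not Peloria; it does not apply.
Duty = $87,615.00 × 3% = $2,628.45.
Line 3 (46.54, Astius, 2,277 m², $136,893.24):
Base rate for 46.54 is 18% + $0.13/m².
Duty = $136,893.24 × 18% + 2,277 × $0.13 = $24,936.79.
Line 4 (22.56, Talova, 950 units, $122,863.50):
Base rate for 22.56 is 16.5% + $1.11/unit.
Origin Talova is the FTA partner but 22.56 is not on the preference list; base rate stands.
Duty = $122,863.50 × 16.5% + 950 × $1.11 = $21,326.98.
Total = $29,520.10 + $2,628.45 + $24,936.79 + $21,326.98 = $78,412.32.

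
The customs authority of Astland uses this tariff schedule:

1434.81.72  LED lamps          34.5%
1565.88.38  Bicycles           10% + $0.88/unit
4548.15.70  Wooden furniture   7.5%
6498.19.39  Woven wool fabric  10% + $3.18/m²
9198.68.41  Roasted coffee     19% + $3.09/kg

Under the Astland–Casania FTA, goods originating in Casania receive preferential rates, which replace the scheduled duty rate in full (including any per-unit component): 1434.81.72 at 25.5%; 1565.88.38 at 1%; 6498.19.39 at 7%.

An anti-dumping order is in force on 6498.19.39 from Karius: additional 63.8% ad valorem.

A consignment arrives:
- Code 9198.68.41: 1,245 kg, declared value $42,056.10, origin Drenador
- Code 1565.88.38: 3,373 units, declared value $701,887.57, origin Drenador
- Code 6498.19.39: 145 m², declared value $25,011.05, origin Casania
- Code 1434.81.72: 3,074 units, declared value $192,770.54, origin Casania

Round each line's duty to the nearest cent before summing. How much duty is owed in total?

Line 1 (9198.68.41, Drenador, 1,245 kg, $42,056.10):
Base rate for 9198.68.41 is 19% + $3.09/kg.
Duty = $42,056.10 × 19% + 1,245 × $3.09 = $11,837.71.
Line 2 (1565.88.38, Drenador, 3,373 units, $701,887.57):
Base rate for 1565.88.38 is 10% + $0.88/unit.
1565.88.38 has an FTA preferential rate, but origin Drenador is not Casania; base rate stands.
Duty = $701,887.57 × 10% + 3,373 × $0.88 = $73,157.00.
Line 3 (6498.19.39, Casania, 145 m², $25,011.05):
Base rate for 6498.19.39 is 10% + $3.18/m².
Origin Casania qualifies under the Astland–Casania agreement and 6498.19.39 is covered: preferential rate 7% applies instead.
The additional-duty order on 6498.19.39 targets Karius, not Casania; it does not apply.
Duty = $25,011.05 × 7% = $1,750.77.
Line 4 (1434.81.72, Casania, 3,074 units, $192,770.54):
Base rate for 1434.81.72 is 34.5%.
Origin Casania qualifies under the Astland–Casania agreement and 1434.81.72 is covered: preferential rate 25.5% applies instead.
Duty = $192,770.54 × 25.5% = $49,156.49.
Total = $11,837.71 + $73,157.00 + $1,750.77 + $49,156.49 = $135,901.97.

$135,901.97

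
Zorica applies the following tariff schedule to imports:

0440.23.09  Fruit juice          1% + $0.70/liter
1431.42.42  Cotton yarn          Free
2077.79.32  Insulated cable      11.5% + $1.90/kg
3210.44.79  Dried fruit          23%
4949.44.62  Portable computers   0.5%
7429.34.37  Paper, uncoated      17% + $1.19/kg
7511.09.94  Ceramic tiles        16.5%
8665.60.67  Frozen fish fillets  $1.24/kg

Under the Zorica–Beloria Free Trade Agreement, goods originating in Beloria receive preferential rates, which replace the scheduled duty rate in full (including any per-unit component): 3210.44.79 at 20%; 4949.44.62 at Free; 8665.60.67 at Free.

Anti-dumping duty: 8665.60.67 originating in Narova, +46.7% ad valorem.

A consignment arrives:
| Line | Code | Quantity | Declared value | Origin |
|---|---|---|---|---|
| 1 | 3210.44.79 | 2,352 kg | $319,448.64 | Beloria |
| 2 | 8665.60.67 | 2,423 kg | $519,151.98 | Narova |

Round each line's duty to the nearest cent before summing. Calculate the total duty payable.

Line 1 (3210.44.79, Beloria, 2,352 kg, $319,448.64):
Base rate for 3210.44.79 is 23%.
Origin Beloria qualifies under the Zorica–Beloria agreement and 3210.44.79 is covered: preferential rate 20% applies instead.
Duty = $319,448.64 × 20% = $63,889.73.
Line 2 (8665.60.67, Narova, 2,423 kg, $519,151.98):
Base rate for 8665.60.67 is $1.24/kg.
8665.60.67 has an FTA preferential rate, but origin Narova is not Beloria; base rate stands.
Additional duty on 8665.60.67 from Narova: +46.7% ad valorem. Applied ad valorem rate = 46.7%.
Duty = $519,151.98 × 46.7% + 2,423 × $1.24 = $245,448.49.
Total = $63,889.73 + $245,448.49 = $309,338.22.

$309,338.22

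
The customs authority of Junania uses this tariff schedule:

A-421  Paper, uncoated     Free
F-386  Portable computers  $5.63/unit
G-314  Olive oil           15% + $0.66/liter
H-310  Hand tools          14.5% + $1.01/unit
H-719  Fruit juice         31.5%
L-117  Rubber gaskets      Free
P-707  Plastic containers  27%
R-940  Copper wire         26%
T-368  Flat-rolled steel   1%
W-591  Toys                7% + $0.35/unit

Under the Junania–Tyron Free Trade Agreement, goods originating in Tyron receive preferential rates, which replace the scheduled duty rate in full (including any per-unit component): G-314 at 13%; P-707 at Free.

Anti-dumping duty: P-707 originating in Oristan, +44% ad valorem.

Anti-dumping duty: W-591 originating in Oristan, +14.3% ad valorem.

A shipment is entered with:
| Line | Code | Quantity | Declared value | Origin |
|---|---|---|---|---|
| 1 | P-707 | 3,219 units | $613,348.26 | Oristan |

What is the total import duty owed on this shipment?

Line 1 (P-707, Oristan, 3,219 units, $613,348.26):
Base rate for P-707 is 27%.
P-707 has an FTA preferential rate, but origin Oristan is not Tyron; base rate stands.
Additional duty on P-707 from Oristan: +44%. Applied ad valorem rate: 27% + 44% = 71%.
Duty = $613,348.26 × 71% = $435,477.26.

$435,477.26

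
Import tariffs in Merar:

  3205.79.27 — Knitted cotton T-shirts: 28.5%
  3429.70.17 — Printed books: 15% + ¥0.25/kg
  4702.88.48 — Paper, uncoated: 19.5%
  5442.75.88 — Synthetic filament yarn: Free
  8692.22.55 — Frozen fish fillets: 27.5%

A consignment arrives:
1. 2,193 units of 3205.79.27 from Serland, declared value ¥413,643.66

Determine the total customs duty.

¥117,888.44

Line 1 (3205.79.27, Serland, 2,193 units, ¥413,643.66):
Base rate for 3205.79.27 is 28.5%.
Duty = ¥413,643.66 × 28.5% = ¥117,888.44.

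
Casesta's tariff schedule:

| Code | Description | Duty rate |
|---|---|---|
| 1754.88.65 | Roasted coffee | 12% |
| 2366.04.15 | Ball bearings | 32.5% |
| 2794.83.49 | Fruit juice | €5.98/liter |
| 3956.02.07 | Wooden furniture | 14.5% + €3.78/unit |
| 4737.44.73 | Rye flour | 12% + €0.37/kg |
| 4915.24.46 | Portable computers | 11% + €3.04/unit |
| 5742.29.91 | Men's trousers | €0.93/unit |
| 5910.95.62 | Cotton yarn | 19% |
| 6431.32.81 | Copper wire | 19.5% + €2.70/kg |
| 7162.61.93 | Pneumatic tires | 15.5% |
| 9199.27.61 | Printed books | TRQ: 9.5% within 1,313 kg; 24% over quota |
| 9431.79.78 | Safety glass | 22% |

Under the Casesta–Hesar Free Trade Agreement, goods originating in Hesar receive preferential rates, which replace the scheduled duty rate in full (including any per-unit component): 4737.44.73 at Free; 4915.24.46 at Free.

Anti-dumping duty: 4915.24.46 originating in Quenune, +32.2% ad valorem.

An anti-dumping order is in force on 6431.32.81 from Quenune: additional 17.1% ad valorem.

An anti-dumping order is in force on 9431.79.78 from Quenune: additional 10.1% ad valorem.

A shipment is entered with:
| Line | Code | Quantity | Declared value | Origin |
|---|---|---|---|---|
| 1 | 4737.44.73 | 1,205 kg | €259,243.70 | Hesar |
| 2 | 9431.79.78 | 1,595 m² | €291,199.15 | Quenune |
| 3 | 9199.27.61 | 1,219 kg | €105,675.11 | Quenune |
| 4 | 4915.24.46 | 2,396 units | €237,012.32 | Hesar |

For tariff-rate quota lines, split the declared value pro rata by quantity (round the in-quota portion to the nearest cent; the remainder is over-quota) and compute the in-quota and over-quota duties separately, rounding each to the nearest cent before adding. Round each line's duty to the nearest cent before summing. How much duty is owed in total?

Line 1 (4737.44.73, Hesar, 1,205 kg, €259,243.70):
Base rate for 4737.44.73 is 12% + €0.37/kg.
Origin Hesar qualifies under the Casesta–Hesar agreement and 4737.44.73 is covered: preferential rate Free applies instead.
Duty = €259,243.70 × 0% = €0.00.
Line 2 (9431.79.78, Quenune, 1,595 m², €291,199.15):
Base rate for 9431.79.78 is 22%.
Additional duty on 9431.79.78 from Quenune: +10.1%. Applied ad valorem rate: 22% + 10.1% = 32.1%.
Duty = €291,199.15 × 32.1% = €93,474.93.
Line 3 (9199.27.61, Quenune, 1,219 kg, €105,675.11):
Code 9199.27.61 is under a tariff-rate quota (threshold 1,313 kg). Quantity 1,219 kg is within the quota, so the in-quota rate 9.5% applies to the full value.
Duty = €105,675.11 × 9.5% = €10,039.14.
Line 4 (4915.24.46, Hesar, 2,396 units, €237,012.32):
Base rate for 4915.24.46 is 11% + €3.04/unit.
Origin Hesar qualifies under the Casesta–Hesar agreement and 4915.24.46 is covered: preferential rate Free applies instead.
The additional-duty order on 4915.24.46 targets Quenune, not Hesar; it does not apply.
Duty = €237,012.32 × 0% = €0.00.
Total = €0.00 + €93,474.93 + €10,039.14 + €0.00 = €103,514.07.

€103,514.07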